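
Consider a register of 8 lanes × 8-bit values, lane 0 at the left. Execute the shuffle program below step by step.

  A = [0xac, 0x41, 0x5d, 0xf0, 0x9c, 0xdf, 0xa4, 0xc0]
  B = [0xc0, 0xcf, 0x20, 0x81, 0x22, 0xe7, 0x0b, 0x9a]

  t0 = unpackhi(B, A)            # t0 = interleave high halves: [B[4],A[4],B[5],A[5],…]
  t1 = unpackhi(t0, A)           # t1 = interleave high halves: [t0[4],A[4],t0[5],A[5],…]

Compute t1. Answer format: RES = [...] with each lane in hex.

RES = [0x0b, 0x9c, 0xa4, 0xdf, 0x9a, 0xa4, 0xc0, 0xc0]

→ t0 |22|9c|e7|df|0b|a4|9a|c0|
→ t1 |0b|9c|a4|df|9a|a4|c0|c0|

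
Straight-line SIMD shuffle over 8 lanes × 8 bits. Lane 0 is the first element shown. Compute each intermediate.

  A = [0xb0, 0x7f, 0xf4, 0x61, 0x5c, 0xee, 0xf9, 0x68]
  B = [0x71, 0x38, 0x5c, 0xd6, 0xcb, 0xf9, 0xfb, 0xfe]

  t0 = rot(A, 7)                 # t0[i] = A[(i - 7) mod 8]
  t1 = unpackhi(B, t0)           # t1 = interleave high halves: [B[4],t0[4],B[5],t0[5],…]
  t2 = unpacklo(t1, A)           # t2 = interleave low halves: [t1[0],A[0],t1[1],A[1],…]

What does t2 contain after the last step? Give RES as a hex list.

t0 = [0x7f, 0xf4, 0x61, 0x5c, 0xee, 0xf9, 0x68, 0xb0]
t1 = [0xcb, 0xee, 0xf9, 0xf9, 0xfb, 0x68, 0xfe, 0xb0]
t2 = [0xcb, 0xb0, 0xee, 0x7f, 0xf9, 0xf4, 0xf9, 0x61]

RES = [0xcb, 0xb0, 0xee, 0x7f, 0xf9, 0xf4, 0xf9, 0x61]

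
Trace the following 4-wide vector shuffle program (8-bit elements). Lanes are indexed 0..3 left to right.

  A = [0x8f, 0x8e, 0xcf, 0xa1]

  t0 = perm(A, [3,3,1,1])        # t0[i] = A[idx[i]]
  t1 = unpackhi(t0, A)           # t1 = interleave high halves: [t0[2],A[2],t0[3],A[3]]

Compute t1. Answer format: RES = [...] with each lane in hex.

RES = [0x8e, 0xcf, 0x8e, 0xa1]

  t0: a1 a1 8e 8e
  t1: 8e cf 8e a1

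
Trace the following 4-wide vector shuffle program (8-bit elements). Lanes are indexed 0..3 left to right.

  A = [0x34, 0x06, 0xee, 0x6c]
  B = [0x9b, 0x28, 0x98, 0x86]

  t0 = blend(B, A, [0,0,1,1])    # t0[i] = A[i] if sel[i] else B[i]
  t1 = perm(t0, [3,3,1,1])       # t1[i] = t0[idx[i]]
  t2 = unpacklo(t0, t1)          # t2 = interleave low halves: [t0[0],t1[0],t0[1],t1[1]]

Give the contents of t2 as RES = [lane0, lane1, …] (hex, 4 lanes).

t0 = [0x9b, 0x28, 0xee, 0x6c]
t1 = [0x6c, 0x6c, 0x28, 0x28]
t2 = [0x9b, 0x6c, 0x28, 0x6c]

RES = [ 0x9b  0x6c  0x28  0x6c ]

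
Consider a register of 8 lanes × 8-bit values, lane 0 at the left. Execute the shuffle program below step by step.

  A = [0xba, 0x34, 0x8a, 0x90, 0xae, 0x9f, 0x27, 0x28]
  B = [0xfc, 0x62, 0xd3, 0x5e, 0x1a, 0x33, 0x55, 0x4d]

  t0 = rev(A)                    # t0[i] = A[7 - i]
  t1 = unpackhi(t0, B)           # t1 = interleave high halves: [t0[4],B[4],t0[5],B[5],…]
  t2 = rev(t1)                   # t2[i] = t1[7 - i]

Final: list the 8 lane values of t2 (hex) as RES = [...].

RES = [0x4d, 0xba, 0x55, 0x34, 0x33, 0x8a, 0x1a, 0x90]

→ t0 |28|27|9f|ae|90|8a|34|ba|
→ t1 |90|1a|8a|33|34|55|ba|4d|
→ t2 |4d|ba|55|34|33|8a|1a|90|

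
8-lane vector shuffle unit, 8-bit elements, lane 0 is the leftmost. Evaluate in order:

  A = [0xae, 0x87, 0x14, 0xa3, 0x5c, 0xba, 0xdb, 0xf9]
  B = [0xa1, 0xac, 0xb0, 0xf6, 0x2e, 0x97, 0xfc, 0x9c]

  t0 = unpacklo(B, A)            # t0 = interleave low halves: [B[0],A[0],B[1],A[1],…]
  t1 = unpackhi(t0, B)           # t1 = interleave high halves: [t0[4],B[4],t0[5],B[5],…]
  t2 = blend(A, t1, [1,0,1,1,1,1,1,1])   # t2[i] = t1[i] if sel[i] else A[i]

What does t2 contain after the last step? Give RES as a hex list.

  t0: a1 ae ac 87 b0 14 f6 a3
  t1: b0 2e 14 97 f6 fc a3 9c
  t2: b0 87 14 97 f6 fc a3 9c

RES = [ 0xb0  0x87  0x14  0x97  0xf6  0xfc  0xa3  0x9c ]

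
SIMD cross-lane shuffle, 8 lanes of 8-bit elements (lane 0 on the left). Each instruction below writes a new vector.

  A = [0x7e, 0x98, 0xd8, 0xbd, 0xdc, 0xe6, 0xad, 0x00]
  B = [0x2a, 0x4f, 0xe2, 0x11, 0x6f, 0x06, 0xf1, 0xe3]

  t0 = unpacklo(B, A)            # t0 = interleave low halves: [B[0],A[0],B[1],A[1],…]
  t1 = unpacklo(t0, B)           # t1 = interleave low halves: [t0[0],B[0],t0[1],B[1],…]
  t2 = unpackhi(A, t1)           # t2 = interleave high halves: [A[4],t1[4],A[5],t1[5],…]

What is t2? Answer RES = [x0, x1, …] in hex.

  t0: 2a 7e 4f 98 e2 d8 11 bd
  t1: 2a 2a 7e 4f 4f e2 98 11
  t2: dc 4f e6 e2 ad 98 00 11

RES = [ 0xdc  0x4f  0xe6  0xe2  0xad  0x98  0x00  0x11 ]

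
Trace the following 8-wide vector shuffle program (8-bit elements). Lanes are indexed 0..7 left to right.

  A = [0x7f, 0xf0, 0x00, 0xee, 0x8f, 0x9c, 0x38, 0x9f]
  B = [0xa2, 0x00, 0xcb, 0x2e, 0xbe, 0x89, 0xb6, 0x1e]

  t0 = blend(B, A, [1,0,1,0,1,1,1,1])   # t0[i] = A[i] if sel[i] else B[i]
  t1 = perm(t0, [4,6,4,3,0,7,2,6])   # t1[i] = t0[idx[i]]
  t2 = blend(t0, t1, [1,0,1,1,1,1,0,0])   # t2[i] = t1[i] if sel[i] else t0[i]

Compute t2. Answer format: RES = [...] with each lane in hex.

  t0: 7f 00 00 2e 8f 9c 38 9f
  t1: 8f 38 8f 2e 7f 9f 00 38
  t2: 8f 00 8f 2e 7f 9f 38 9f

RES = [ 0x8f  0x00  0x8f  0x2e  0x7f  0x9f  0x38  0x9f ]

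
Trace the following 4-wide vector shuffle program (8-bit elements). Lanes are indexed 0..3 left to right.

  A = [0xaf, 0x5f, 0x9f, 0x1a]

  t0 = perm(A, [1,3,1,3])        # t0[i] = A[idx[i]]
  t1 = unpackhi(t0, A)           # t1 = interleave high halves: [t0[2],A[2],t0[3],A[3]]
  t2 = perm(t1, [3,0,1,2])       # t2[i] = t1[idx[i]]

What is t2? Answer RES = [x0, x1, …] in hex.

RES = [0x1a, 0x5f, 0x9f, 0x1a]

t0 = [0x5f, 0x1a, 0x5f, 0x1a]
t1 = [0x5f, 0x9f, 0x1a, 0x1a]
t2 = [0x1a, 0x5f, 0x9f, 0x1a]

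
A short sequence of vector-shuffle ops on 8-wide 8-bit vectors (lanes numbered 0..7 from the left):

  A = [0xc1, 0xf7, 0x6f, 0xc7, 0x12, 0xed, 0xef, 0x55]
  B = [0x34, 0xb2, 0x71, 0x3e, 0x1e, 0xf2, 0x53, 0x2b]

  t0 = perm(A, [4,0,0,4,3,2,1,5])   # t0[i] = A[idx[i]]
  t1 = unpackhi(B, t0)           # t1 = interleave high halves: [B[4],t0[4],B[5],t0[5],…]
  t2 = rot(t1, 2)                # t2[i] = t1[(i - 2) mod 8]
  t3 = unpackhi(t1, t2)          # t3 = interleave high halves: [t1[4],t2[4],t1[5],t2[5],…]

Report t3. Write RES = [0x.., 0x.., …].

→ t0 |12|c1|c1|12|c7|6f|f7|ed|
→ t1 |1e|c7|f2|6f|53|f7|2b|ed|
→ t2 |2b|ed|1e|c7|f2|6f|53|f7|
→ t3 |53|f2|f7|6f|2b|53|ed|f7|

RES = [ 0x53  0xf2  0xf7  0x6f  0x2b  0x53  0xed  0xf7 ]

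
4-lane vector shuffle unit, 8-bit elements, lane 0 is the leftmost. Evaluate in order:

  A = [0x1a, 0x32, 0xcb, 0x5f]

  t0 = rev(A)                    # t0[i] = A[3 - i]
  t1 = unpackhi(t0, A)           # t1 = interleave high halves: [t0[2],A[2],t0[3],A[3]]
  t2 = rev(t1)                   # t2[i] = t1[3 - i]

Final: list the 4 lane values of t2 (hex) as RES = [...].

RES = [ 0x5f  0x1a  0xcb  0x32 ]

  t0: 5f cb 32 1a
  t1: 32 cb 1a 5f
  t2: 5f 1a cb 32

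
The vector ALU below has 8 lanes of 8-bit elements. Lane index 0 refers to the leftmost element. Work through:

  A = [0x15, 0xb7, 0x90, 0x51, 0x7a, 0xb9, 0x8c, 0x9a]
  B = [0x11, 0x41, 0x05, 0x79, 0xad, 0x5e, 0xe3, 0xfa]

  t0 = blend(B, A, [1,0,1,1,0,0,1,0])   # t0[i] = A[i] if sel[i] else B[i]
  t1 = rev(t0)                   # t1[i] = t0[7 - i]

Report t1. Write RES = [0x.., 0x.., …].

→ t0 |15|41|90|51|ad|5e|8c|fa|
→ t1 |fa|8c|5e|ad|51|90|41|15|

RES = [0xfa, 0x8c, 0x5e, 0xad, 0x51, 0x90, 0x41, 0x15]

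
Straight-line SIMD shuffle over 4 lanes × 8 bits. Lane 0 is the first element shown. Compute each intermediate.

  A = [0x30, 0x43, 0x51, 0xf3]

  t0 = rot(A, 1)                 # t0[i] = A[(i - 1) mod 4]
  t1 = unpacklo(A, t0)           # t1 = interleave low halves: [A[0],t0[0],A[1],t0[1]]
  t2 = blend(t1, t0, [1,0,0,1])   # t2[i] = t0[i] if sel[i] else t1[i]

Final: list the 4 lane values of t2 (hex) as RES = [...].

RES = [0xf3, 0xf3, 0x43, 0x51]

t0 = [0xf3, 0x30, 0x43, 0x51]
t1 = [0x30, 0xf3, 0x43, 0x30]
t2 = [0xf3, 0xf3, 0x43, 0x51]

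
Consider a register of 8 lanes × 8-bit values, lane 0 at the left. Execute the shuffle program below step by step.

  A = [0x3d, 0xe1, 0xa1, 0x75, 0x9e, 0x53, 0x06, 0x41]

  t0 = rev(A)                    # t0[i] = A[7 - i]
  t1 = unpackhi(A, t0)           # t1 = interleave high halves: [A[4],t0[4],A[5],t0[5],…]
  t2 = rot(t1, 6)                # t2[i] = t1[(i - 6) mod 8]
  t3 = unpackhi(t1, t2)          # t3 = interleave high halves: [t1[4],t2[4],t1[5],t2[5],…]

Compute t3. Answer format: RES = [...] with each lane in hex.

t0 = [0x41, 0x06, 0x53, 0x9e, 0x75, 0xa1, 0xe1, 0x3d]
t1 = [0x9e, 0x75, 0x53, 0xa1, 0x06, 0xe1, 0x41, 0x3d]
t2 = [0x53, 0xa1, 0x06, 0xe1, 0x41, 0x3d, 0x9e, 0x75]
t3 = [0x06, 0x41, 0xe1, 0x3d, 0x41, 0x9e, 0x3d, 0x75]

RES = [ 0x06  0x41  0xe1  0x3d  0x41  0x9e  0x3d  0x75 ]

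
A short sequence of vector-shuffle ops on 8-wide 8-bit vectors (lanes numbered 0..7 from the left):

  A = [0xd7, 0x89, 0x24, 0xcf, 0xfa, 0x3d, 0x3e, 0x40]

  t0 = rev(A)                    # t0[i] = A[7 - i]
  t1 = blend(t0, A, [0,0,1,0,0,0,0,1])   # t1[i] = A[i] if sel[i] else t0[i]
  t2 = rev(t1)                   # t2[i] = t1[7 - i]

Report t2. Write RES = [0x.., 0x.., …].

RES = [ 0x40  0x89  0x24  0xcf  0xfa  0x24  0x3e  0x40 ]

t0 = [0x40, 0x3e, 0x3d, 0xfa, 0xcf, 0x24, 0x89, 0xd7]
t1 = [0x40, 0x3e, 0x24, 0xfa, 0xcf, 0x24, 0x89, 0x40]
t2 = [0x40, 0x89, 0x24, 0xcf, 0xfa, 0x24, 0x3e, 0x40]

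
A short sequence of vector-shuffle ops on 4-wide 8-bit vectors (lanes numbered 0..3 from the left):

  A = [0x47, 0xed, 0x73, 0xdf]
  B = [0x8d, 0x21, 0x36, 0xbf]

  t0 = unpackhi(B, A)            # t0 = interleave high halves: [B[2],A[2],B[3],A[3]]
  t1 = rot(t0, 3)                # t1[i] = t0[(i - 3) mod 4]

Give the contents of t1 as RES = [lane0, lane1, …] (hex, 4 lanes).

RES = [ 0x73  0xbf  0xdf  0x36 ]

  t0: 36 73 bf df
  t1: 73 bf df 36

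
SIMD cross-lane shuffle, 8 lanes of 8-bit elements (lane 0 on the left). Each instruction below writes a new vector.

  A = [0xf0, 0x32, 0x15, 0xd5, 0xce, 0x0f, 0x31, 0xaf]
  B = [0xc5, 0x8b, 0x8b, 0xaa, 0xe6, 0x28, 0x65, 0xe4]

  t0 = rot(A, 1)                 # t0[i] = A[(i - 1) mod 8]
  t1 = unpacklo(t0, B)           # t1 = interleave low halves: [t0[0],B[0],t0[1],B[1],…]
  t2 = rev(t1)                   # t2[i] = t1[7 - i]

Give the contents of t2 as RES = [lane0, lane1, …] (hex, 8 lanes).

RES = [0xaa, 0x15, 0x8b, 0x32, 0x8b, 0xf0, 0xc5, 0xaf]

t0 = [0xaf, 0xf0, 0x32, 0x15, 0xd5, 0xce, 0x0f, 0x31]
t1 = [0xaf, 0xc5, 0xf0, 0x8b, 0x32, 0x8b, 0x15, 0xaa]
t2 = [0xaa, 0x15, 0x8b, 0x32, 0x8b, 0xf0, 0xc5, 0xaf]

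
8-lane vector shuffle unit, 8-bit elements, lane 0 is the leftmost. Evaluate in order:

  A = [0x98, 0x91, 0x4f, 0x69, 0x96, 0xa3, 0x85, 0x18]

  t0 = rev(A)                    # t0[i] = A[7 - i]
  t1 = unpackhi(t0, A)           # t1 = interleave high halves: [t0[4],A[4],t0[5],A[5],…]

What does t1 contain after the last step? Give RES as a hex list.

RES = [0x69, 0x96, 0x4f, 0xa3, 0x91, 0x85, 0x98, 0x18]

t0 = [0x18, 0x85, 0xa3, 0x96, 0x69, 0x4f, 0x91, 0x98]
t1 = [0x69, 0x96, 0x4f, 0xa3, 0x91, 0x85, 0x98, 0x18]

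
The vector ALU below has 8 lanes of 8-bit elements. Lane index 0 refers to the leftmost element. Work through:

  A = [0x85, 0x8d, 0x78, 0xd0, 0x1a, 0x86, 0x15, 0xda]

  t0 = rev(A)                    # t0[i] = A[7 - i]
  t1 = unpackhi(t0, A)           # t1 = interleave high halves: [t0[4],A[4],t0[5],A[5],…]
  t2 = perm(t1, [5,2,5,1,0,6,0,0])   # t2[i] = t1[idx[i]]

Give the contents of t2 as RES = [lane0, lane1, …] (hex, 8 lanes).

RES = [0x15, 0x78, 0x15, 0x1a, 0xd0, 0x85, 0xd0, 0xd0]

→ t0 |da|15|86|1a|d0|78|8d|85|
→ t1 |d0|1a|78|86|8d|15|85|da|
→ t2 |15|78|15|1a|d0|85|d0|d0|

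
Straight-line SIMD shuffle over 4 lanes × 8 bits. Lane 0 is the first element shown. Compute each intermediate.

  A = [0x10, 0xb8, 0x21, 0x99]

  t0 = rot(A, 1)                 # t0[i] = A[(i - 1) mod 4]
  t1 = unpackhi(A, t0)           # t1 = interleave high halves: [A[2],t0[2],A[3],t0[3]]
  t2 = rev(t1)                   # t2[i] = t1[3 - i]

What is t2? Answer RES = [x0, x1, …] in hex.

RES = [ 0x21  0x99  0xb8  0x21 ]

t0 = [0x99, 0x10, 0xb8, 0x21]
t1 = [0x21, 0xb8, 0x99, 0x21]
t2 = [0x21, 0x99, 0xb8, 0x21]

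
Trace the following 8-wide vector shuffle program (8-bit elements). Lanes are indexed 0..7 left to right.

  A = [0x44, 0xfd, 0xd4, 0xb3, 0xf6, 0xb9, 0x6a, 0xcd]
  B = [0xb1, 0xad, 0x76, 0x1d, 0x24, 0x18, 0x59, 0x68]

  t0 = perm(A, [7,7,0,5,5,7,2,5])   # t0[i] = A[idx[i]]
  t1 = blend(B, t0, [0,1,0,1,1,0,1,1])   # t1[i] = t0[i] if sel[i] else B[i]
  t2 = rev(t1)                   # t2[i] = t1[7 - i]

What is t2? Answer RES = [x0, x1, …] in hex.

  t0: cd cd 44 b9 b9 cd d4 b9
  t1: b1 cd 76 b9 b9 18 d4 b9
  t2: b9 d4 18 b9 b9 76 cd b1

RES = [0xb9, 0xd4, 0x18, 0xb9, 0xb9, 0x76, 0xcd, 0xb1]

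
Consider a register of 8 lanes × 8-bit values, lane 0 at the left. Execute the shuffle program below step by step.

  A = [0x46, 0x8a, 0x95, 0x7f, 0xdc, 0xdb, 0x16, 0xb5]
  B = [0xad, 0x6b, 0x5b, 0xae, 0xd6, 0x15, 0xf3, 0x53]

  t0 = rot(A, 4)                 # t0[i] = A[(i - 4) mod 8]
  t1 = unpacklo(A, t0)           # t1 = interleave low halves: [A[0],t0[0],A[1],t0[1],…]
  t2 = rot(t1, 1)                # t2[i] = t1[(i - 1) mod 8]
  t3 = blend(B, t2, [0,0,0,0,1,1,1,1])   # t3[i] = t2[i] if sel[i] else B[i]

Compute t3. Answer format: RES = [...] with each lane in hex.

RES = [0xad, 0x6b, 0x5b, 0xae, 0xdb, 0x95, 0x16, 0x7f]

→ t0 |dc|db|16|b5|46|8a|95|7f|
→ t1 |46|dc|8a|db|95|16|7f|b5|
→ t2 |b5|46|dc|8a|db|95|16|7f|
→ t3 |ad|6b|5b|ae|db|95|16|7f|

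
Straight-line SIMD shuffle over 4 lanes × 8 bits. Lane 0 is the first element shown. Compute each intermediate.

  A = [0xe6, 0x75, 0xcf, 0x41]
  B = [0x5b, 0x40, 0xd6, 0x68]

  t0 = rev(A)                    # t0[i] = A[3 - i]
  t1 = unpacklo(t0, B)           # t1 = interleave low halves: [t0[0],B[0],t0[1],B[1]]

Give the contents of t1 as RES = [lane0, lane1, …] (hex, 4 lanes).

t0 = [0x41, 0xcf, 0x75, 0xe6]
t1 = [0x41, 0x5b, 0xcf, 0x40]

RES = [ 0x41  0x5b  0xcf  0x40 ]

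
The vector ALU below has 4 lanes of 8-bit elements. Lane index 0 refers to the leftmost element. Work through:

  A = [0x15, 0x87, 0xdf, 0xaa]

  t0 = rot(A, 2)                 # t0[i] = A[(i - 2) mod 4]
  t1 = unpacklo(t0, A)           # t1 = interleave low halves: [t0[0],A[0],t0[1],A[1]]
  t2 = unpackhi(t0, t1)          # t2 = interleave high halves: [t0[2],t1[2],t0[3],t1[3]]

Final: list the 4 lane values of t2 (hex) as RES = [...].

RES = [ 0x15  0xaa  0x87  0x87 ]

t0 = [0xdf, 0xaa, 0x15, 0x87]
t1 = [0xdf, 0x15, 0xaa, 0x87]
t2 = [0x15, 0xaa, 0x87, 0x87]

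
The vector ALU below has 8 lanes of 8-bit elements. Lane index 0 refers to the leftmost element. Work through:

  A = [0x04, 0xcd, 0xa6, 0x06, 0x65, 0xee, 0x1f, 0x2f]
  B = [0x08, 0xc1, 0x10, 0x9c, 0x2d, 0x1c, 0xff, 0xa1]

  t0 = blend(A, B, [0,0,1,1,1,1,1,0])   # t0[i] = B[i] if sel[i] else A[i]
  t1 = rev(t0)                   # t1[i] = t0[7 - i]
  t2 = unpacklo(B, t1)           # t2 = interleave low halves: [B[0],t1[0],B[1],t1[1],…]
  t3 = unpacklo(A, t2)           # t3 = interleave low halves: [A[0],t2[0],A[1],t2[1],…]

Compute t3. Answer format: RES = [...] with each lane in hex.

t0 = [0x04, 0xcd, 0x10, 0x9c, 0x2d, 0x1c, 0xff, 0x2f]
t1 = [0x2f, 0xff, 0x1c, 0x2d, 0x9c, 0x10, 0xcd, 0x04]
t2 = [0x08, 0x2f, 0xc1, 0xff, 0x10, 0x1c, 0x9c, 0x2d]
t3 = [0x04, 0x08, 0xcd, 0x2f, 0xa6, 0xc1, 0x06, 0xff]

RES = [ 0x04  0x08  0xcd  0x2f  0xa6  0xc1  0x06  0xff ]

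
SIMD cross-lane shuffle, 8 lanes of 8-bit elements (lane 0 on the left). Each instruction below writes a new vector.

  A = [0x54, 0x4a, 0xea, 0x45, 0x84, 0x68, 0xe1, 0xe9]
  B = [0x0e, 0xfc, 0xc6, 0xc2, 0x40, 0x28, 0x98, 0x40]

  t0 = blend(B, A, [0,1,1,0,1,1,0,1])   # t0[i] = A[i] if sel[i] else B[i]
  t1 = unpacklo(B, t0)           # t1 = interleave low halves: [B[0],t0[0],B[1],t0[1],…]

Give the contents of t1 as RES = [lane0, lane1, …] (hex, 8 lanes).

t0 = [0x0e, 0x4a, 0xea, 0xc2, 0x84, 0x68, 0x98, 0xe9]
t1 = [0x0e, 0x0e, 0xfc, 0x4a, 0xc6, 0xea, 0xc2, 0xc2]

RES = [ 0x0e  0x0e  0xfc  0x4a  0xc6  0xea  0xc2  0xc2 ]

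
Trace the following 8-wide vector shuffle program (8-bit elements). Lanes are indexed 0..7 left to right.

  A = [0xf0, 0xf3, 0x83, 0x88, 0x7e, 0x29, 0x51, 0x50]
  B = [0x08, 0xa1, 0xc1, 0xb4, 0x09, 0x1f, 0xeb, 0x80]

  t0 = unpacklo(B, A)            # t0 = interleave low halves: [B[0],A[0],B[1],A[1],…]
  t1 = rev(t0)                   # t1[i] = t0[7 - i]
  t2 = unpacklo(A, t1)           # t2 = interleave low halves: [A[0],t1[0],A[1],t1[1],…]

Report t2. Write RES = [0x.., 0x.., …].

→ t0 |08|f0|a1|f3|c1|83|b4|88|
→ t1 |88|b4|83|c1|f3|a1|f0|08|
→ t2 |f0|88|f3|b4|83|83|88|c1|

RES = [0xf0, 0x88, 0xf3, 0xb4, 0x83, 0x83, 0x88, 0xc1]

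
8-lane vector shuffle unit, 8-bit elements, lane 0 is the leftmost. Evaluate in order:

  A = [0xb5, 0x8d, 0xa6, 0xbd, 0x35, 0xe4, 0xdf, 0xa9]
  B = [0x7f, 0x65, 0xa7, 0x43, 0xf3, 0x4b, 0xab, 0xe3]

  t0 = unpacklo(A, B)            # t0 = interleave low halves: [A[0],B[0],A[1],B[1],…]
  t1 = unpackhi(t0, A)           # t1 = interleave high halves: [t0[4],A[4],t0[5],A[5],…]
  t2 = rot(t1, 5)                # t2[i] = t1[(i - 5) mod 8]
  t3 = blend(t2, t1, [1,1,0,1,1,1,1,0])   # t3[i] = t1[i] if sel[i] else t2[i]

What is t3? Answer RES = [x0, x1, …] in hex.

RES = [ 0xa6  0x35  0xdf  0xe4  0xbd  0xdf  0x43  0xa7 ]

t0 = [0xb5, 0x7f, 0x8d, 0x65, 0xa6, 0xa7, 0xbd, 0x43]
t1 = [0xa6, 0x35, 0xa7, 0xe4, 0xbd, 0xdf, 0x43, 0xa9]
t2 = [0xe4, 0xbd, 0xdf, 0x43, 0xa9, 0xa6, 0x35, 0xa7]
t3 = [0xa6, 0x35, 0xdf, 0xe4, 0xbd, 0xdf, 0x43, 0xa7]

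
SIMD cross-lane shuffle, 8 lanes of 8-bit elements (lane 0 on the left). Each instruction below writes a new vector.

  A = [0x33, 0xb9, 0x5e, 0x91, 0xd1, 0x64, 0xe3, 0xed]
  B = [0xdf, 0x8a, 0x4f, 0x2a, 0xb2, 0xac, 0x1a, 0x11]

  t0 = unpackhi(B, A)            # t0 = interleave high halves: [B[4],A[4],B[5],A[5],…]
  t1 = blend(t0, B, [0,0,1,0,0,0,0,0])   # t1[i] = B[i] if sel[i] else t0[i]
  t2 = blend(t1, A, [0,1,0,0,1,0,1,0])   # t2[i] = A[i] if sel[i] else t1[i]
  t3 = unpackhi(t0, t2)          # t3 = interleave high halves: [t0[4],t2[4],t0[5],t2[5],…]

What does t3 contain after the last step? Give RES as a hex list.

→ t0 |b2|d1|ac|64|1a|e3|11|ed|
→ t1 |b2|d1|4f|64|1a|e3|11|ed|
→ t2 |b2|b9|4f|64|d1|e3|e3|ed|
→ t3 |1a|d1|e3|e3|11|e3|ed|ed|

RES = [0x1a, 0xd1, 0xe3, 0xe3, 0x11, 0xe3, 0xed, 0xed]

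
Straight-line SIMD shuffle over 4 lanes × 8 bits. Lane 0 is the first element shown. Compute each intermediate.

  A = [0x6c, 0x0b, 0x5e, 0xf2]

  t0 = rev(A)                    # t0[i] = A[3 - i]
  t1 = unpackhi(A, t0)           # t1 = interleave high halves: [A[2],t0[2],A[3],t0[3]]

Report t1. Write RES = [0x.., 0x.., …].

→ t0 |f2|5e|0b|6c|
→ t1 |5e|0b|f2|6c|

RES = [0x5e, 0x0b, 0xf2, 0x6c]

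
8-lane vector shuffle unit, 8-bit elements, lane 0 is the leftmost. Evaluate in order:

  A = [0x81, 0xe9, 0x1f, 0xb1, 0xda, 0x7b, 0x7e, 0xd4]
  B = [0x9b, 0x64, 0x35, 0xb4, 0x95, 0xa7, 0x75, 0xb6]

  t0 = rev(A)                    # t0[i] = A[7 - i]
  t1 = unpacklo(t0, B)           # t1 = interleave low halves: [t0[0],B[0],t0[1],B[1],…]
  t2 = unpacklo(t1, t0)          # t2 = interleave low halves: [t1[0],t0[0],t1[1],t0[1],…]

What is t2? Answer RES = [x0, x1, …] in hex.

  t0: d4 7e 7b da b1 1f e9 81
  t1: d4 9b 7e 64 7b 35 da b4
  t2: d4 d4 9b 7e 7e 7b 64 da

RES = [ 0xd4  0xd4  0x9b  0x7e  0x7e  0x7b  0x64  0xda ]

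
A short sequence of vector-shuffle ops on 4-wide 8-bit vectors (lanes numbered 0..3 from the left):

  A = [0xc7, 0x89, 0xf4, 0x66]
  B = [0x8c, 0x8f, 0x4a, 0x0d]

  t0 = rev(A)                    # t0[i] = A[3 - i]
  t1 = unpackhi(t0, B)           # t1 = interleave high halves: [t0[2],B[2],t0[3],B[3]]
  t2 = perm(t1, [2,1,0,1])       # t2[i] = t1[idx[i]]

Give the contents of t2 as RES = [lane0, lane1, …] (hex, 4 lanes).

RES = [ 0xc7  0x4a  0x89  0x4a ]

t0 = [0x66, 0xf4, 0x89, 0xc7]
t1 = [0x89, 0x4a, 0xc7, 0x0d]
t2 = [0xc7, 0x4a, 0x89, 0x4a]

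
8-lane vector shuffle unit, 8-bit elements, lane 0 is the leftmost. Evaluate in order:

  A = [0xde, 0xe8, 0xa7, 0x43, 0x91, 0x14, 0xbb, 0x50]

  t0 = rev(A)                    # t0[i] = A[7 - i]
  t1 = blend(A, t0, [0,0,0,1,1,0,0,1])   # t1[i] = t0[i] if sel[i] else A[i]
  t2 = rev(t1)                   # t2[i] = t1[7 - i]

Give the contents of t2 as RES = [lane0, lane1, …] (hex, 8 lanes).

RES = [ 0xde  0xbb  0x14  0x43  0x91  0xa7  0xe8  0xde ]

  t0: 50 bb 14 91 43 a7 e8 de
  t1: de e8 a7 91 43 14 bb de
  t2: de bb 14 43 91 a7 e8 de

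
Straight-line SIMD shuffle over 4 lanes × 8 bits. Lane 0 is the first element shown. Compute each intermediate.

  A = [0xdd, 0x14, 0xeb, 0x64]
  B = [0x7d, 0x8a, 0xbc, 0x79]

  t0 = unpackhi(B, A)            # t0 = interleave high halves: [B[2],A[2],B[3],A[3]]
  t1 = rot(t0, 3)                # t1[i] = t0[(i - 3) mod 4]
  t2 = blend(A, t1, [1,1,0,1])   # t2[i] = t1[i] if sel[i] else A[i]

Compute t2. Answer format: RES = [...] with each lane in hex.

  t0: bc eb 79 64
  t1: eb 79 64 bc
  t2: eb 79 eb bc

RES = [ 0xeb  0x79  0xeb  0xbc ]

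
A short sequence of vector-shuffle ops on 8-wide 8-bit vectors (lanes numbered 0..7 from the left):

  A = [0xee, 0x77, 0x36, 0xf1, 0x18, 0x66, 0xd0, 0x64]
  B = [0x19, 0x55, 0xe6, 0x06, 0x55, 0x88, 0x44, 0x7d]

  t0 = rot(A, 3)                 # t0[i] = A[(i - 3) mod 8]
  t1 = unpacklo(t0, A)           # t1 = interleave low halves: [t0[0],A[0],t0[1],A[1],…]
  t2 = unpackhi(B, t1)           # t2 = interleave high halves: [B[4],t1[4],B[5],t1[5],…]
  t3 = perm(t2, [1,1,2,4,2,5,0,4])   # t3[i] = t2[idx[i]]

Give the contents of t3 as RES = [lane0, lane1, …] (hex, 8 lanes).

RES = [0x64, 0x64, 0x88, 0x44, 0x88, 0xee, 0x55, 0x44]

→ t0 |66|d0|64|ee|77|36|f1|18|
→ t1 |66|ee|d0|77|64|36|ee|f1|
→ t2 |55|64|88|36|44|ee|7d|f1|
→ t3 |64|64|88|44|88|ee|55|44|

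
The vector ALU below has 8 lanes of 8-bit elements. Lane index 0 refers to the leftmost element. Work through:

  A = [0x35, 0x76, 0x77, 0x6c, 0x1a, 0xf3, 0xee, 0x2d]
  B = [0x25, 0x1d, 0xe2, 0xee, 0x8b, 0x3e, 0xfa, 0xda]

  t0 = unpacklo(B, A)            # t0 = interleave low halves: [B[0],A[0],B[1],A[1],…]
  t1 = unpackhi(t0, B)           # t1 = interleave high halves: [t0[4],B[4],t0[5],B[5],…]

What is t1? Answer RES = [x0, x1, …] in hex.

t0 = [0x25, 0x35, 0x1d, 0x76, 0xe2, 0x77, 0xee, 0x6c]
t1 = [0xe2, 0x8b, 0x77, 0x3e, 0xee, 0xfa, 0x6c, 0xda]

RES = [ 0xe2  0x8b  0x77  0x3e  0xee  0xfa  0x6c  0xda ]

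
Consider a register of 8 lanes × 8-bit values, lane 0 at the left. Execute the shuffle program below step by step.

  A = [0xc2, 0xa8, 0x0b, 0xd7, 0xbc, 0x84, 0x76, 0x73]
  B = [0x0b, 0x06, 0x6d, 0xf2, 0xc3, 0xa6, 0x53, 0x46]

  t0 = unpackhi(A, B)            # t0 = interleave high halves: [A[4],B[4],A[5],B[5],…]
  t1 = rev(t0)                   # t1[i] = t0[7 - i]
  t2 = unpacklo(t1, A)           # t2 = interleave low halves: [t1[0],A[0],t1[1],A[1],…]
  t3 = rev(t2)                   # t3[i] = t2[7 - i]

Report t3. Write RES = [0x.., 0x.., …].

RES = [ 0xd7  0x76  0x0b  0x53  0xa8  0x73  0xc2  0x46 ]

→ t0 |bc|c3|84|a6|76|53|73|46|
→ t1 |46|73|53|76|a6|84|c3|bc|
→ t2 |46|c2|73|a8|53|0b|76|d7|
→ t3 |d7|76|0b|53|a8|73|c2|46|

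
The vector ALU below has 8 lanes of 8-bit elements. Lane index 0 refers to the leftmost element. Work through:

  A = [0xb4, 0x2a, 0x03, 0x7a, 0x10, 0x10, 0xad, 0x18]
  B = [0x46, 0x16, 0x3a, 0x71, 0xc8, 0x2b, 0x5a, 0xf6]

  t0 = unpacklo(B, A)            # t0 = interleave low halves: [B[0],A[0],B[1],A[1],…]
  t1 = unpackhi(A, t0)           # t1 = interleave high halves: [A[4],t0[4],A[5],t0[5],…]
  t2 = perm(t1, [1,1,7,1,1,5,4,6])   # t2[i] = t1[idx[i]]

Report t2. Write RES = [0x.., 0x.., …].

t0 = [0x46, 0xb4, 0x16, 0x2a, 0x3a, 0x03, 0x71, 0x7a]
t1 = [0x10, 0x3a, 0x10, 0x03, 0xad, 0x71, 0x18, 0x7a]
t2 = [0x3a, 0x3a, 0x7a, 0x3a, 0x3a, 0x71, 0xad, 0x18]

RES = [0x3a, 0x3a, 0x7a, 0x3a, 0x3a, 0x71, 0xad, 0x18]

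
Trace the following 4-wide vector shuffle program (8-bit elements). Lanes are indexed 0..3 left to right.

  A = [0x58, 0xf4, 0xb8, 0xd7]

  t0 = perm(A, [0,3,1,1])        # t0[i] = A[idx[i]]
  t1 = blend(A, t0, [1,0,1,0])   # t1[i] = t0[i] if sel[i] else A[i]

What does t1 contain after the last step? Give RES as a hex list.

t0 = [0x58, 0xd7, 0xf4, 0xf4]
t1 = [0x58, 0xf4, 0xf4, 0xd7]

RES = [0x58, 0xf4, 0xf4, 0xd7]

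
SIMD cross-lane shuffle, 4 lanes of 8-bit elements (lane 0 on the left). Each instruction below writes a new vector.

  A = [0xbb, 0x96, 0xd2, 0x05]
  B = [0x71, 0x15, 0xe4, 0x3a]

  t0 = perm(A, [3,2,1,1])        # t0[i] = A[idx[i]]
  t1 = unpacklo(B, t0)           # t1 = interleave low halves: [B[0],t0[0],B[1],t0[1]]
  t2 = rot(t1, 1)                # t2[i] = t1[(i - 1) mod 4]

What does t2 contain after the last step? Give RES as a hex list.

RES = [0xd2, 0x71, 0x05, 0x15]

t0 = [0x05, 0xd2, 0x96, 0x96]
t1 = [0x71, 0x05, 0x15, 0xd2]
t2 = [0xd2, 0x71, 0x05, 0x15]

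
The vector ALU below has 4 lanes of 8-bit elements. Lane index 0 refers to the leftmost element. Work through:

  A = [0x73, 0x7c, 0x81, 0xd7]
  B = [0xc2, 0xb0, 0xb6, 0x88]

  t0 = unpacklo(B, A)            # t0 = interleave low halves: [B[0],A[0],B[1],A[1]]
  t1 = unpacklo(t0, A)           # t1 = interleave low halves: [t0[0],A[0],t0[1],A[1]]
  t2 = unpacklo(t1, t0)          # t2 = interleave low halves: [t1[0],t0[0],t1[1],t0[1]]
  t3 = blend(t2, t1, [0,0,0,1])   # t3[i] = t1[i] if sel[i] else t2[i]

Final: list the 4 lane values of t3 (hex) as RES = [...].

RES = [0xc2, 0xc2, 0x73, 0x7c]

t0 = [0xc2, 0x73, 0xb0, 0x7c]
t1 = [0xc2, 0x73, 0x73, 0x7c]
t2 = [0xc2, 0xc2, 0x73, 0x73]
t3 = [0xc2, 0xc2, 0x73, 0x7c]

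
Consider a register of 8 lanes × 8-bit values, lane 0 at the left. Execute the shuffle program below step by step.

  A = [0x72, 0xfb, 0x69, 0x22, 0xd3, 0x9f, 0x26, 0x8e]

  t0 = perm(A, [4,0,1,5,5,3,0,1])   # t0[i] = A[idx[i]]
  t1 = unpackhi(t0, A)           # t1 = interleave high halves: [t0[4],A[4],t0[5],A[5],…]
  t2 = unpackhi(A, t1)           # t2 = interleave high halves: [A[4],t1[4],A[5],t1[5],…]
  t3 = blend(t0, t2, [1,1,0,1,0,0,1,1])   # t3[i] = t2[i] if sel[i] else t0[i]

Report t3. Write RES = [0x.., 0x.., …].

→ t0 |d3|72|fb|9f|9f|22|72|fb|
→ t1 |9f|d3|22|9f|72|26|fb|8e|
→ t2 |d3|72|9f|26|26|fb|8e|8e|
→ t3 |d3|72|fb|26|9f|22|8e|8e|

RES = [ 0xd3  0x72  0xfb  0x26  0x9f  0x22  0x8e  0x8e ]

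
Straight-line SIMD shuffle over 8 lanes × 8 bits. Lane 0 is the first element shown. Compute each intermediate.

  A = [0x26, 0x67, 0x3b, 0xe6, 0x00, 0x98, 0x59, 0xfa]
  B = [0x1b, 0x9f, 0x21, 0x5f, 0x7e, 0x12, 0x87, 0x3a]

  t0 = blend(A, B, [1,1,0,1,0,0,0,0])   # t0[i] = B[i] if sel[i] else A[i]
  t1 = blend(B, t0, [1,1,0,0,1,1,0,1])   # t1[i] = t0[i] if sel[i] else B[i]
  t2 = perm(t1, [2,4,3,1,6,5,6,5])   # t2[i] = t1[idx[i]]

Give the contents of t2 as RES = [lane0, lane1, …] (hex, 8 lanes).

RES = [0x21, 0x00, 0x5f, 0x9f, 0x87, 0x98, 0x87, 0x98]

t0 = [0x1b, 0x9f, 0x3b, 0x5f, 0x00, 0x98, 0x59, 0xfa]
t1 = [0x1b, 0x9f, 0x21, 0x5f, 0x00, 0x98, 0x87, 0xfa]
t2 = [0x21, 0x00, 0x5f, 0x9f, 0x87, 0x98, 0x87, 0x98]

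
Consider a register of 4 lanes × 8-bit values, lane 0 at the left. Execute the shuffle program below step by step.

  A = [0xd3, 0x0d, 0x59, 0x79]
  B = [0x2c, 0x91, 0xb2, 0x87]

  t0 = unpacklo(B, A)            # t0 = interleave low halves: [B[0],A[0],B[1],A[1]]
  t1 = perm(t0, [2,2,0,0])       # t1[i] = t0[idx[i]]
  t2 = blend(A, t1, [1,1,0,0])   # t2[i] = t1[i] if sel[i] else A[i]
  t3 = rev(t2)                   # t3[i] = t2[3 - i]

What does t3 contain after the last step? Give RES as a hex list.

RES = [ 0x79  0x59  0x91  0x91 ]

  t0: 2c d3 91 0d
  t1: 91 91 2c 2c
  t2: 91 91 59 79
  t3: 79 59 91 91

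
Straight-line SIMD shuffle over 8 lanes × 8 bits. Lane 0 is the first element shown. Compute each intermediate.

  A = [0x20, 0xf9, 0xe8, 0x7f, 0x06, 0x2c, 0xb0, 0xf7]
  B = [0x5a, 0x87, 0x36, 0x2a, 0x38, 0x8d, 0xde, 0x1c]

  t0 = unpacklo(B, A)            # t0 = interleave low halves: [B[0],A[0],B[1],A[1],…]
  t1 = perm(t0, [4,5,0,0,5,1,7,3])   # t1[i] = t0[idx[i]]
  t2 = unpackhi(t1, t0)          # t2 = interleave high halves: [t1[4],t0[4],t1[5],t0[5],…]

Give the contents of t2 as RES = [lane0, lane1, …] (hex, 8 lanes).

t0 = [0x5a, 0x20, 0x87, 0xf9, 0x36, 0xe8, 0x2a, 0x7f]
t1 = [0x36, 0xe8, 0x5a, 0x5a, 0xe8, 0x20, 0x7f, 0xf9]
t2 = [0xe8, 0x36, 0x20, 0xe8, 0x7f, 0x2a, 0xf9, 0x7f]

RES = [ 0xe8  0x36  0x20  0xe8  0x7f  0x2a  0xf9  0x7f ]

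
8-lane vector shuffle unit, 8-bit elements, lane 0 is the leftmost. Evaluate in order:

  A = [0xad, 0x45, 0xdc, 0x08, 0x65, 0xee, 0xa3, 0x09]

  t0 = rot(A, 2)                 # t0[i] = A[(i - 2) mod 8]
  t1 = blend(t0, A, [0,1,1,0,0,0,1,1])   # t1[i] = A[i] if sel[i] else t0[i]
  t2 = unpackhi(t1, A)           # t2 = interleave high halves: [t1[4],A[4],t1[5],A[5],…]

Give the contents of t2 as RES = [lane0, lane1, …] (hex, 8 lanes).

RES = [0xdc, 0x65, 0x08, 0xee, 0xa3, 0xa3, 0x09, 0x09]

t0 = [0xa3, 0x09, 0xad, 0x45, 0xdc, 0x08, 0x65, 0xee]
t1 = [0xa3, 0x45, 0xdc, 0x45, 0xdc, 0x08, 0xa3, 0x09]
t2 = [0xdc, 0x65, 0x08, 0xee, 0xa3, 0xa3, 0x09, 0x09]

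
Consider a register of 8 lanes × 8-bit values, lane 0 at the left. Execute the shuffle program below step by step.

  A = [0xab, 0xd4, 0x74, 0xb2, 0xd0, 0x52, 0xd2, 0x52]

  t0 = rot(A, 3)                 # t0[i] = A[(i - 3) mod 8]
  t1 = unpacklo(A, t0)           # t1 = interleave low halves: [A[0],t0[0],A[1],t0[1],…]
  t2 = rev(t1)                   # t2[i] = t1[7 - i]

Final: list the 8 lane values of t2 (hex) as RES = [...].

RES = [0xab, 0xb2, 0x52, 0x74, 0xd2, 0xd4, 0x52, 0xab]

t0 = [0x52, 0xd2, 0x52, 0xab, 0xd4, 0x74, 0xb2, 0xd0]
t1 = [0xab, 0x52, 0xd4, 0xd2, 0x74, 0x52, 0xb2, 0xab]
t2 = [0xab, 0xb2, 0x52, 0x74, 0xd2, 0xd4, 0x52, 0xab]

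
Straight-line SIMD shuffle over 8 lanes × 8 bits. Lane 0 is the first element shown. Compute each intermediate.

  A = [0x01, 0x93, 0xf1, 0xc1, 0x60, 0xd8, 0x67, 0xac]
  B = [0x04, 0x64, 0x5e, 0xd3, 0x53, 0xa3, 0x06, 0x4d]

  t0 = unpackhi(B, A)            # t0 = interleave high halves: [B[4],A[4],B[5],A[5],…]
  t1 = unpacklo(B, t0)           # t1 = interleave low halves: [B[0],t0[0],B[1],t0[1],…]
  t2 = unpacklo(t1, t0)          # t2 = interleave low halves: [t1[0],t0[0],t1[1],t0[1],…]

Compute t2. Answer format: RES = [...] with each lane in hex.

RES = [0x04, 0x53, 0x53, 0x60, 0x64, 0xa3, 0x60, 0xd8]

→ t0 |53|60|a3|d8|06|67|4d|ac|
→ t1 |04|53|64|60|5e|a3|d3|d8|
→ t2 |04|53|53|60|64|a3|60|d8|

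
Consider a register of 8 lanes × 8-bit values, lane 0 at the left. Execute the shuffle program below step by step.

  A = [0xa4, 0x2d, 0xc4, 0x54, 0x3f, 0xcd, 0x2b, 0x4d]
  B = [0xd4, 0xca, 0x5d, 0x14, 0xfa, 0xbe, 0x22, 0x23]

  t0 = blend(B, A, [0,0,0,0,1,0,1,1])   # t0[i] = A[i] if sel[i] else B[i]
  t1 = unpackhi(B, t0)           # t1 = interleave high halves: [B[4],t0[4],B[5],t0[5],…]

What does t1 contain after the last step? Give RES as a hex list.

  t0: d4 ca 5d 14 3f be 2b 4d
  t1: fa 3f be be 22 2b 23 4d

RES = [ 0xfa  0x3f  0xbe  0xbe  0x22  0x2b  0x23  0x4d ]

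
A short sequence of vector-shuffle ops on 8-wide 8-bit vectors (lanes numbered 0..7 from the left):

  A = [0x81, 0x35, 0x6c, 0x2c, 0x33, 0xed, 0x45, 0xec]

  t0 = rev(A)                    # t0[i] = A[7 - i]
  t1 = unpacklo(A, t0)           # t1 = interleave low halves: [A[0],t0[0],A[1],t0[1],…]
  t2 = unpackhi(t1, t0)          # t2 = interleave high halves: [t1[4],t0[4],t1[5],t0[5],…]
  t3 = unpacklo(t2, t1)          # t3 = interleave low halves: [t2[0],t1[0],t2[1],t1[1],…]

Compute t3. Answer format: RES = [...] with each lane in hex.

RES = [ 0x6c  0x81  0x2c  0xec  0xed  0x35  0x6c  0x45 ]

t0 = [0xec, 0x45, 0xed, 0x33, 0x2c, 0x6c, 0x35, 0x81]
t1 = [0x81, 0xec, 0x35, 0x45, 0x6c, 0xed, 0x2c, 0x33]
t2 = [0x6c, 0x2c, 0xed, 0x6c, 0x2c, 0x35, 0x33, 0x81]
t3 = [0x6c, 0x81, 0x2c, 0xec, 0xed, 0x35, 0x6c, 0x45]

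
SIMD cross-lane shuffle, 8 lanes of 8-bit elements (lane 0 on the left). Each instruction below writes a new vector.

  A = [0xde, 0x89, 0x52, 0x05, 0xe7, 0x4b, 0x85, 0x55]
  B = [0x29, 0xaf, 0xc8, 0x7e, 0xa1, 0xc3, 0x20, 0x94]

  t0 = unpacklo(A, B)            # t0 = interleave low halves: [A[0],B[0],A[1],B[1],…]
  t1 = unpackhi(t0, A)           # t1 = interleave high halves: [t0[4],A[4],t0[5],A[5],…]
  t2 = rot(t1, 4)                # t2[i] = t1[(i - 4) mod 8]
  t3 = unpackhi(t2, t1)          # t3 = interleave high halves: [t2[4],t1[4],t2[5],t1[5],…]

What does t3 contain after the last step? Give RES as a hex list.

RES = [ 0x52  0x05  0xe7  0x85  0xc8  0x7e  0x4b  0x55 ]

t0 = [0xde, 0x29, 0x89, 0xaf, 0x52, 0xc8, 0x05, 0x7e]
t1 = [0x52, 0xe7, 0xc8, 0x4b, 0x05, 0x85, 0x7e, 0x55]
t2 = [0x05, 0x85, 0x7e, 0x55, 0x52, 0xe7, 0xc8, 0x4b]
t3 = [0x52, 0x05, 0xe7, 0x85, 0xc8, 0x7e, 0x4b, 0x55]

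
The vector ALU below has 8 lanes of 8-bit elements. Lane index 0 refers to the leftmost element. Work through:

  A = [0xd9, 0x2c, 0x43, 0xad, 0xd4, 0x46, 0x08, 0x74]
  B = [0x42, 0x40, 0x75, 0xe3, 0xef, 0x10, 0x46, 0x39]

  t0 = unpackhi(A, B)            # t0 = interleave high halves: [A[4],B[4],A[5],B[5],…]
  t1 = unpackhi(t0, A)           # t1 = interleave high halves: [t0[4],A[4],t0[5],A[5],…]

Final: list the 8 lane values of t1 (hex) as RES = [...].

RES = [0x08, 0xd4, 0x46, 0x46, 0x74, 0x08, 0x39, 0x74]

t0 = [0xd4, 0xef, 0x46, 0x10, 0x08, 0x46, 0x74, 0x39]
t1 = [0x08, 0xd4, 0x46, 0x46, 0x74, 0x08, 0x39, 0x74]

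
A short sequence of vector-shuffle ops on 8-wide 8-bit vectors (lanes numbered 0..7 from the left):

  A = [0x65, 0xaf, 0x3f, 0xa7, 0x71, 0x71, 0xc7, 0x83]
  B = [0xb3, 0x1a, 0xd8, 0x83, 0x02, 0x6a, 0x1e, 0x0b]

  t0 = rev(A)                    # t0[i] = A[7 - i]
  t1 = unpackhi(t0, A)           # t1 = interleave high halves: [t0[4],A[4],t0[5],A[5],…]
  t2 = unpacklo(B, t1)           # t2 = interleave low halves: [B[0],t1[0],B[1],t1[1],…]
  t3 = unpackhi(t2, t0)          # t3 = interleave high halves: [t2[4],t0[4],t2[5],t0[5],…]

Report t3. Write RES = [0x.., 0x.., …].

RES = [ 0xd8  0xa7  0x3f  0x3f  0x83  0xaf  0x71  0x65 ]

→ t0 |83|c7|71|71|a7|3f|af|65|
→ t1 |a7|71|3f|71|af|c7|65|83|
→ t2 |b3|a7|1a|71|d8|3f|83|71|
→ t3 |d8|a7|3f|3f|83|af|71|65|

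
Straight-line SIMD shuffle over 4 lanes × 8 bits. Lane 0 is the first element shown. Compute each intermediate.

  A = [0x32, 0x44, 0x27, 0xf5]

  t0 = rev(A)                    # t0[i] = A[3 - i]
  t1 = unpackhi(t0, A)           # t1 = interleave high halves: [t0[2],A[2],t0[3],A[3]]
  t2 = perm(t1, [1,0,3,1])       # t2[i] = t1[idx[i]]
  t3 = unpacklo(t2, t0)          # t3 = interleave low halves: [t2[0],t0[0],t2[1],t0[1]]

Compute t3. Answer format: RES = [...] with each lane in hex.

→ t0 |f5|27|44|32|
→ t1 |44|27|32|f5|
→ t2 |27|44|f5|27|
→ t3 |27|f5|44|27|

RES = [0x27, 0xf5, 0x44, 0x27]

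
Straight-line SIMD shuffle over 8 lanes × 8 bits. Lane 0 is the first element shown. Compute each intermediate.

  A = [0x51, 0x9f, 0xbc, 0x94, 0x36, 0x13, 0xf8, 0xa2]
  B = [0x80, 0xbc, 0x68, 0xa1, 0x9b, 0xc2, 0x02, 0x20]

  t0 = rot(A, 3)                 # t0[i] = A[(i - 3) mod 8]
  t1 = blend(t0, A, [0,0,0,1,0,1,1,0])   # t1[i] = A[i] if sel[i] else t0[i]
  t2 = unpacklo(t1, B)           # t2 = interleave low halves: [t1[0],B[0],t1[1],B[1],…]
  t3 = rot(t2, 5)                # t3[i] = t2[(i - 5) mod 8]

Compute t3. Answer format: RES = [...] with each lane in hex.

t0 = [0x13, 0xf8, 0xa2, 0x51, 0x9f, 0xbc, 0x94, 0x36]
t1 = [0x13, 0xf8, 0xa2, 0x94, 0x9f, 0x13, 0xf8, 0x36]
t2 = [0x13, 0x80, 0xf8, 0xbc, 0xa2, 0x68, 0x94, 0xa1]
t3 = [0xbc, 0xa2, 0x68, 0x94, 0xa1, 0x13, 0x80, 0xf8]

RES = [0xbc, 0xa2, 0x68, 0x94, 0xa1, 0x13, 0x80, 0xf8]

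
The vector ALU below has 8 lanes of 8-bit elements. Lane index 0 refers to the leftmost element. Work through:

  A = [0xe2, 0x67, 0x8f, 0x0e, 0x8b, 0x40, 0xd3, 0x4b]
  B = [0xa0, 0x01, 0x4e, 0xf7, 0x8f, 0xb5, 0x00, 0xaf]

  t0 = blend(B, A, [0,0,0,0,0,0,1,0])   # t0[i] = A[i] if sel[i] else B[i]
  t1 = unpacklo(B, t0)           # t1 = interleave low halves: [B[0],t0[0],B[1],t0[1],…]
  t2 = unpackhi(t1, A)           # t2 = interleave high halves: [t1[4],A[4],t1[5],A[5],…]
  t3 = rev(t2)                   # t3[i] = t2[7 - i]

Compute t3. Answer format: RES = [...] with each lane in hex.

RES = [ 0x4b  0xf7  0xd3  0xf7  0x40  0x4e  0x8b  0x4e ]

  t0: a0 01 4e f7 8f b5 d3 af
  t1: a0 a0 01 01 4e 4e f7 f7
  t2: 4e 8b 4e 40 f7 d3 f7 4b
  t3: 4b f7 d3 f7 40 4e 8b 4e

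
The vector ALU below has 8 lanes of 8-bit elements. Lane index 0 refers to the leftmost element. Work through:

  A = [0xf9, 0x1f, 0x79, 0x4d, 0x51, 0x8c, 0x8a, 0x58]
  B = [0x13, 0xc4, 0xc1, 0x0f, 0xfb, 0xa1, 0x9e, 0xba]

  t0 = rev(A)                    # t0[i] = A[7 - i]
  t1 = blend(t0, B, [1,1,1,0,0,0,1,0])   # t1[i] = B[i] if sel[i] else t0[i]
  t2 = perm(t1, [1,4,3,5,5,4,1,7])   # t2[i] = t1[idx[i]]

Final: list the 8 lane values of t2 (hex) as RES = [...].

t0 = [0x58, 0x8a, 0x8c, 0x51, 0x4d, 0x79, 0x1f, 0xf9]
t1 = [0x13, 0xc4, 0xc1, 0x51, 0x4d, 0x79, 0x9e, 0xf9]
t2 = [0xc4, 0x4d, 0x51, 0x79, 0x79, 0x4d, 0xc4, 0xf9]

RES = [ 0xc4  0x4d  0x51  0x79  0x79  0x4d  0xc4  0xf9 ]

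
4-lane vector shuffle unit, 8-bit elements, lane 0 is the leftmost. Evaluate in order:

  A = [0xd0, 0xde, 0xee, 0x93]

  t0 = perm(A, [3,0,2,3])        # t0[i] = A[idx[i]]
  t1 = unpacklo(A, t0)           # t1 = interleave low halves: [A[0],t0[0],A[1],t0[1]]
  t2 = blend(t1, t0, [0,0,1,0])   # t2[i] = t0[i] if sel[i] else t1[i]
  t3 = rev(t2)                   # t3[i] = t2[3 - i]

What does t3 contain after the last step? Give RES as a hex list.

t0 = [0x93, 0xd0, 0xee, 0x93]
t1 = [0xd0, 0x93, 0xde, 0xd0]
t2 = [0xd0, 0x93, 0xee, 0xd0]
t3 = [0xd0, 0xee, 0x93, 0xd0]

RES = [ 0xd0  0xee  0x93  0xd0 ]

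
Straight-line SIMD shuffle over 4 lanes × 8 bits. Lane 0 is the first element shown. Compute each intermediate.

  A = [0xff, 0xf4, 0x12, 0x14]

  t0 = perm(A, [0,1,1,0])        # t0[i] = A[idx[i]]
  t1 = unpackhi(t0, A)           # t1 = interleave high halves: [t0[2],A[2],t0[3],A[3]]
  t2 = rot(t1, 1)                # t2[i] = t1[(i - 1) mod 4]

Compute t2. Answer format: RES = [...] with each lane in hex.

RES = [ 0x14  0xf4  0x12  0xff ]

→ t0 |ff|f4|f4|ff|
→ t1 |f4|12|ff|14|
→ t2 |14|f4|12|ff|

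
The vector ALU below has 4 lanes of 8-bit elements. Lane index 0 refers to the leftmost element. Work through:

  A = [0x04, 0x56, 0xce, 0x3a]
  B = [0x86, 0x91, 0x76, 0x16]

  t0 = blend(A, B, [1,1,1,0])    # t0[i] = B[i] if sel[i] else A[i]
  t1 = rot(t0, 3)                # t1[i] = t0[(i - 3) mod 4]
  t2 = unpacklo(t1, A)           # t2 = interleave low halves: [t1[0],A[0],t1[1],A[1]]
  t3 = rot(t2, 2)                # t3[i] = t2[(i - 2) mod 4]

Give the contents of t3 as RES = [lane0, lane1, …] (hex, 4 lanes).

  t0: 86 91 76 3a
  t1: 91 76 3a 86
  t2: 91 04 76 56
  t3: 76 56 91 04

RES = [ 0x76  0x56  0x91  0x04 ]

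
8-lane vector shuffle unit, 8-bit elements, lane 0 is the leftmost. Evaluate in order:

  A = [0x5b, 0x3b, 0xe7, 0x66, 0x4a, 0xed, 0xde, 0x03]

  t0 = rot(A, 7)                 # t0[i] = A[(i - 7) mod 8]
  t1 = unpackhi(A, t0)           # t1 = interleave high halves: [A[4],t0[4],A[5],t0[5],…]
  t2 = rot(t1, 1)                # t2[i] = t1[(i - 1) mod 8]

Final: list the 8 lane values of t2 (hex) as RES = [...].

RES = [ 0x5b  0x4a  0xed  0xed  0xde  0xde  0x03  0x03 ]

→ t0 |3b|e7|66|4a|ed|de|03|5b|
→ t1 |4a|ed|ed|de|de|03|03|5b|
→ t2 |5b|4a|ed|ed|de|de|03|03|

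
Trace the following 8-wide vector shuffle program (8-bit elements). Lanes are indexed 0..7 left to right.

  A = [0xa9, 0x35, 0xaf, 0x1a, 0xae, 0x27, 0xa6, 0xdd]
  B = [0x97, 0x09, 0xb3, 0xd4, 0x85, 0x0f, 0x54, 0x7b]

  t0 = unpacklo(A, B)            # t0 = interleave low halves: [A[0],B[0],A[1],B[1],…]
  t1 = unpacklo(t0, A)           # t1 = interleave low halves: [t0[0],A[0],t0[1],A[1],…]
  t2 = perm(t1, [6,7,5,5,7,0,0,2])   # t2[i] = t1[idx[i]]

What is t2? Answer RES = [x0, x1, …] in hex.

→ t0 |a9|97|35|09|af|b3|1a|d4|
→ t1 |a9|a9|97|35|35|af|09|1a|
→ t2 |09|1a|af|af|1a|a9|a9|97|

RES = [0x09, 0x1a, 0xaf, 0xaf, 0x1a, 0xa9, 0xa9, 0x97]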